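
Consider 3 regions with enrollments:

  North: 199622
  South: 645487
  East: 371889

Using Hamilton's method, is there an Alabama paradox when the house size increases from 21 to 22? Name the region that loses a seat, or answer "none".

North

At 21 seats: North 4, South 11, East 6.
At 22 seats: North 3, South 12, East 7.
North drops from 4 to 3.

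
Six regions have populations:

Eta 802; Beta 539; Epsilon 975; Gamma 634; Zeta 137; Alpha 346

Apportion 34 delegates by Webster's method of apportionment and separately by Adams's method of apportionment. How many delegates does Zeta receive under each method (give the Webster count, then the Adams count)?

1 and 2

Webster: Eta 8, Beta 5, Epsilon 10, Gamma 6, Zeta 1, Alpha 4.
Adams: Eta 8, Beta 5, Epsilon 9, Gamma 6, Zeta 2, Alpha 4.
Zeta gets 1 under Webster and 2 under Adams.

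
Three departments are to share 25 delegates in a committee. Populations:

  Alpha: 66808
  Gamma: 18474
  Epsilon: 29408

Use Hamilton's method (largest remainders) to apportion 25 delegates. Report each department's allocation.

Standard divisor: 114690 ÷ 25 ≈ 4587.6.
Standard quotas: Alpha 14.5627, Gamma 4.0269, Epsilon 6.4103.
Lower quotas: Alpha 14, Gamma 4, Epsilon 6 (sum 24, leaving 1 seat).
Remainders in descending order: Alpha 0.5627, Epsilon 0.4103, Gamma 0.0269.
The surplus seat goes to Alpha.

Alpha 15; Gamma 4; Epsilon 6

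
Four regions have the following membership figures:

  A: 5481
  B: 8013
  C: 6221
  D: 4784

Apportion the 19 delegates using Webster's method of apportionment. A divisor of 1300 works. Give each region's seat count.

A 4, B 6, C 5, D 4

With modified divisor 1300: modified quotas A 4.216, B 6.164, C 4.785, D 3.680.
Rounding to the nearest integer: A 4, B 6, C 5, D 4 (total 19).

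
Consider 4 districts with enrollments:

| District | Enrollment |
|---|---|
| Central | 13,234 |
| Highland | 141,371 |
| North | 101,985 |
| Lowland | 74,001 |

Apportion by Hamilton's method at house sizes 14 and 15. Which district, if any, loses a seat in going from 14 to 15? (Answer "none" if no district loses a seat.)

At 14 seats: Central 1, Highland 6, North 4, Lowland 3.
At 15 seats: Central 1, Highland 6, North 5, Lowland 3.
No district's allocation decreased.

none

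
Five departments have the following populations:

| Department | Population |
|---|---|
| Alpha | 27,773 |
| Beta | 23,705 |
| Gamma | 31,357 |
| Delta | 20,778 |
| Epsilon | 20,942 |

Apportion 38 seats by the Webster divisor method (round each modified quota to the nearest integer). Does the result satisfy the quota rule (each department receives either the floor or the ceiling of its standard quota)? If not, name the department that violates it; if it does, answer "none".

none

Standard quotas: Alpha 8.473, Beta 7.232, Gamma 9.567, Delta 6.339, Epsilon 6.389.
Webster allocation: Alpha 9, Beta 7, Gamma 10, Delta 6, Epsilon 6.
Every allocation lies between the lower and upper quota.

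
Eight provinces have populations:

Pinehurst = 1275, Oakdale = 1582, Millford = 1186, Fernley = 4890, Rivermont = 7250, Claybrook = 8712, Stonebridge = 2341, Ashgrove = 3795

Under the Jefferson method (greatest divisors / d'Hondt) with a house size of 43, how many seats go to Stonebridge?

3

Standard divisor 31031/43 ≈ 721.651; standard quotas: Pinehurst 1.767, Oakdale 2.192, Millford 1.643, Fernley 6.776, Rivermont 10.046, Claybrook 12.072, Stonebridge 3.244, Ashgrove 5.259.
Rounding down gives 1, 2, 1, 6, 10, 12, 3, 5 = 40 seats, so the divisor must be adjusted.
With modified divisor 650: modified quotas Pinehurst 1.962, Oakdale 2.434, Millford 1.825, Fernley 7.523, Rivermont 11.154, Claybrook 13.403, Stonebridge 3.602, Ashgrove 5.838.
Rounding down: Pinehurst 1, Oakdale 2, Millford 1, Fernley 7, Rivermont 11, Claybrook 13, Stonebridge 3, Ashgrove 5 (total 43).
Stonebridge receives 3.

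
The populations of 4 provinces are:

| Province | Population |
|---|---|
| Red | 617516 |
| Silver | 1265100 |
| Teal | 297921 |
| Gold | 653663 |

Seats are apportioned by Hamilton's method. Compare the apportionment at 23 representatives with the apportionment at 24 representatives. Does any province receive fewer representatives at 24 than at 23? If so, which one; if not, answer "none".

At 23 seats: Red 5, Silver 10, Teal 3, Gold 5.
At 24 seats: Red 5, Silver 11, Teal 2, Gold 6.
Teal drops from 3 to 2.

Teal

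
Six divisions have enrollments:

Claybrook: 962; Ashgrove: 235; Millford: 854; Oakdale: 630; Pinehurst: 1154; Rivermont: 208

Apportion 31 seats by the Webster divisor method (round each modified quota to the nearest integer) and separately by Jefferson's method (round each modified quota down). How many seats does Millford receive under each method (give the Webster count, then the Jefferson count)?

6 and 7

Webster: Claybrook 7, Ashgrove 2, Millford 6, Oakdale 5, Pinehurst 9, Rivermont 2.
Jefferson: Claybrook 8, Ashgrove 1, Millford 7, Oakdale 5, Pinehurst 9, Rivermont 1.
Millford gets 6 under Webster and 7 under Jefferson.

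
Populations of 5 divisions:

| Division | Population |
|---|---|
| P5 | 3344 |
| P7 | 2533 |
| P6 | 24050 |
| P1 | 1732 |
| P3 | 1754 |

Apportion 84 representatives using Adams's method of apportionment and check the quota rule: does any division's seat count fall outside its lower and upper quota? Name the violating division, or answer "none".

P6

Standard quotas: P5 8.407, P7 6.368, P6 60.461, P1 4.354, P3 4.410.
Adams allocation: P5 9, P7 7, P6 58, P1 5, P3 5.
P6 has quota 60.461 (lower 60, upper 61) but receives 58 — outside the quota interval.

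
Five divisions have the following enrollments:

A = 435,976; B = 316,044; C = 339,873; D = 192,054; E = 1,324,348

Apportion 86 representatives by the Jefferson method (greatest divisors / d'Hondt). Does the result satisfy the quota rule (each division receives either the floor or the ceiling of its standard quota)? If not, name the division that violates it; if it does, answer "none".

Standard quotas: A 14.375, B 10.421, C 11.206, D 6.332, E 43.666.
Jefferson allocation: A 14, B 10, C 11, D 6, E 45.
E has quota 43.666 (lower 43, upper 44) but receives 45 — outside the quota interval.

E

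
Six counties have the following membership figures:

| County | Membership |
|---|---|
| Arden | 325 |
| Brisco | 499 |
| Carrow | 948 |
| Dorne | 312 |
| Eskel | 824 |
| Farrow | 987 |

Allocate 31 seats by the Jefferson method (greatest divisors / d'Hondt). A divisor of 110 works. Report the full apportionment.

With modified divisor 110: modified quotas Arden 2.955, Brisco 4.536, Carrow 8.618, Dorne 2.836, Eskel 7.491, Farrow 8.973.
Rounding down: Arden 2, Brisco 4, Carrow 8, Dorne 2, Eskel 7, Farrow 8 (total 31).

Arden 2, Brisco 4, Carrow 8, Dorne 2, Eskel 7, Farrow 8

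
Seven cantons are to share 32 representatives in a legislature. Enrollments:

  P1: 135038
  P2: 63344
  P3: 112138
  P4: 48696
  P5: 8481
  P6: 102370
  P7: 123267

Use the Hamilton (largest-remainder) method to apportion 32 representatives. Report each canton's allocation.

P1=7, P2=3, P3=6, P4=3, P5=0, P6=6, P7=7

Standard divisor: 593334 ÷ 32 ≈ 18541.688.
Standard quotas: P1 7.2829, P2 3.4163, P3 6.0479, P4 2.6263, P5 0.4574, P6 5.5211, P7 6.6481.
Lower quotas: P1 7, P2 3, P3 6, P4 2, P5 0, P6 5, P7 6 (sum 29, leaving 3 seats).
Remainders in descending order: P7 0.6481, P4 0.6263, P6 0.5211, P5 0.4574, P2 0.4163, P1 0.2829, P3 0.0479.
Largest remainders: P7, P4, P6 receive the extra seats.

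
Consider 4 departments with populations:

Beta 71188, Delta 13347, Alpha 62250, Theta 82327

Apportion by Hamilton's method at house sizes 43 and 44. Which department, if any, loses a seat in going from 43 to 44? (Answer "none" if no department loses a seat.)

Delta

At 43 seats: Beta 13, Delta 3, Alpha 12, Theta 15.
At 44 seats: Beta 14, Delta 2, Alpha 12, Theta 16.
Delta drops from 3 to 2.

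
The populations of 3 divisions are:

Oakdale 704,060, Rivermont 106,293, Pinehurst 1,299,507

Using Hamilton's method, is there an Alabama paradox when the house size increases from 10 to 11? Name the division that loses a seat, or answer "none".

Rivermont

At 10 seats: Oakdale 3, Rivermont 1, Pinehurst 6.
At 11 seats: Oakdale 4, Rivermont 0, Pinehurst 7.
Rivermont drops from 1 to 0.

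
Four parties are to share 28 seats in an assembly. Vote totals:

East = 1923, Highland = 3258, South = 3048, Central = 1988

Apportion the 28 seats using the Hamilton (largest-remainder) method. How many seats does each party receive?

Standard divisor: 10217 ÷ 28 ≈ 364.893.
Standard quotas: East 5.270, Highland 8.929, South 8.353, Central 5.448.
Lower quotas: East 5, Highland 8, South 8, Central 5 (sum 26, leaving 2 seats).
Remainders in descending order: Highland 0.929, Central 0.448, South 0.353, East 0.270.
The surplus seats go to Highland, Central.

East 5, Highland 9, South 8, Central 6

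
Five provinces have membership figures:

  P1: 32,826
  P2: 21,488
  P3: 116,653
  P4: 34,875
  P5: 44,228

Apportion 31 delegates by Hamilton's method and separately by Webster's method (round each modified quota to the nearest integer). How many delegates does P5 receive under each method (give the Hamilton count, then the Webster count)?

6 and 5

Hamilton: P1 4, P2 3, P3 14, P4 4, P5 6.
Webster: P1 4, P2 3, P3 15, P4 4, P5 5.
P5 gets 6 under Hamilton and 5 under Webster.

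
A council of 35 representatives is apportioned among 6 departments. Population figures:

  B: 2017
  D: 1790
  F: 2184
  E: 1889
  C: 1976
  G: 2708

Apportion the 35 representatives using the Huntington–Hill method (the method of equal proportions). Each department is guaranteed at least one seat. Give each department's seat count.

With divisor 361: modified quotas B 5.587, D 4.958, F 6.050, E 5.233, C 5.474, G 7.501.
Geometric-mean thresholds: B √(5·6)=5.477, D √(4·5)=4.472, F √(6·7)=6.481, E √(5·6)=5.477, C √(5·6)=5.477, G √(7·8)=7.483.
Each quota rounded against its threshold gives B 6, D 5, F 6, E 5, C 5, G 8 (total 35).

B=6, D=5, F=6, E=5, C=5, G=8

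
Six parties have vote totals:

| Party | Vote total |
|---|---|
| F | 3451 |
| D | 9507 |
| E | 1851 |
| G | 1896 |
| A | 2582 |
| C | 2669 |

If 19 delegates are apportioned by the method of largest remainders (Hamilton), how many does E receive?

2

Total 21956; standard divisor 21956/19 ≈ 1155.579.
Standard quotas: F 2.9864, D 8.2270, E 1.6018, G 1.6407, A 2.2344, C 2.3097.
Lower quotas: F 2, D 8, E 1, G 1, A 2, C 2 (sum 16, leaving 3 seats).
Remainders in descending order: F 0.9864, G 0.6407, E 0.6018, C 0.3097, A 0.2344, D 0.2270.
Largest remainders: F, G, E receive the extra seats.
E receives 2.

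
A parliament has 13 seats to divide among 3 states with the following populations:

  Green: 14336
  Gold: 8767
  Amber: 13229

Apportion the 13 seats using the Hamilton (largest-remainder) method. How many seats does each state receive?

The standard divisor is 36332/13 ≈ 2794.769.
Standard quotas: Green 5.1296, Gold 3.1369, Amber 4.7335.
Lower quotas: Green 5, Gold 3, Amber 4 (sum 12, leaving 1 seat).
Remainders in descending order: Amber 0.7335, Gold 0.1369, Green 0.1296.
The surplus seat goes to Amber.

Green: 5; Gold: 3; Amber: 5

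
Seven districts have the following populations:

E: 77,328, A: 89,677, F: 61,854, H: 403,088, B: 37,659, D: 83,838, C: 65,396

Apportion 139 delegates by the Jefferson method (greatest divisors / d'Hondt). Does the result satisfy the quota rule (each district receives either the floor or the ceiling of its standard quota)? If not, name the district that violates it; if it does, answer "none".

Standard quotas: E 13.127, A 15.223, F 10.500, H 68.425, B 6.393, D 14.232, C 11.101.
Jefferson allocation: E 13, A 15, F 10, H 70, B 6, D 14, C 11.
H has quota 68.425 (lower 68, upper 69) but receives 70 — outside the quota interval.

H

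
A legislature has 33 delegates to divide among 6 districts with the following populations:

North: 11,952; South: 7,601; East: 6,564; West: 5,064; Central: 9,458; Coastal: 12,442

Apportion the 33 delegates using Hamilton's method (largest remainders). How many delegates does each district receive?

North=7, South=5, East=4, West=3, Central=6, Coastal=8

Total 53081; standard divisor 53081/33 ≈ 1608.515.
Standard quotas: North 7.4305, South 4.7255, East 4.0808, West 3.1482, Central 5.8800, Coastal 7.7351.
Lower quotas: North 7, South 4, East 4, West 3, Central 5, Coastal 7 (sum 30, leaving 3 seats).
Remainders in descending order: Central 0.8800, Coastal 0.7351, South 0.7255, North 0.4305, West 0.1482, East 0.0808.
The surplus seats go to Central, Coastal, South.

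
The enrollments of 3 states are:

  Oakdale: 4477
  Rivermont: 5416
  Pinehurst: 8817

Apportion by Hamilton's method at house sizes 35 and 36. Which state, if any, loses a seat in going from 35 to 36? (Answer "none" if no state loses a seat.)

At 35 seats: Oakdale 8, Rivermont 10, Pinehurst 17.
At 36 seats: Oakdale 9, Rivermont 10, Pinehurst 17.
No state's allocation decreased.

none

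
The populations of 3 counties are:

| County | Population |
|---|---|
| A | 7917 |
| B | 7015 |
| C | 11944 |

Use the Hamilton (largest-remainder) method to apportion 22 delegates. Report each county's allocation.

A 6, B 6, C 10

Standard divisor: 26876 ÷ 22 ≈ 1221.636.
Standard quotas: A 6.4807, B 5.7423, C 9.7771.
Lower quotas: A 6, B 5, C 9 (sum 20, leaving 2 seats).
Remainders in descending order: C 0.7771, B 0.7423, A 0.4807.
Largest remainders: C, B receive the extra seats.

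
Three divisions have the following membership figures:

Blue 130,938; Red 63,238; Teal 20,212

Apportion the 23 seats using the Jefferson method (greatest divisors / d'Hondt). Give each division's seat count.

Standard divisor 214388/23 ≈ 9321.217; standard quotas: Blue 14.047, Red 6.784, Teal 2.168.
Rounding down gives 14, 6, 2 = 22 seats, so the divisor must be adjusted.
With modified divisor 8900: modified quotas Blue 14.712, Red 7.105, Teal 2.271.
Rounding down: Blue 14, Red 7, Teal 2 (total 23).

Blue 14; Red 7; Teal 2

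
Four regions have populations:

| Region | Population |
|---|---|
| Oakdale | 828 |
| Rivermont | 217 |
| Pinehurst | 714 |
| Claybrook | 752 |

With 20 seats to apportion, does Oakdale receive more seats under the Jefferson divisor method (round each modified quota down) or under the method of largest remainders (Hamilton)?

Jefferson: Oakdale 7, Rivermont 1, Pinehurst 6, Claybrook 6.
Hamilton: Oakdale 6, Rivermont 2, Pinehurst 6, Claybrook 6.
Oakdale gets 7 under Jefferson and 6 under Hamilton.

Jefferson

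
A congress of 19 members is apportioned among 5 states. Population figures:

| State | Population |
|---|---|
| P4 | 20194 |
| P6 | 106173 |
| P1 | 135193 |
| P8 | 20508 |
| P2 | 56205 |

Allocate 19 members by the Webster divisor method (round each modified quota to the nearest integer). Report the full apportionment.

Standard divisor 338273/19 ≈ 17803.842; standard quotas: P4 1.134, P6 5.963, P1 7.593, P8 1.152, P2 3.157.
Rounding to the nearest integer gives P4 1, P6 6, P1 8, P8 1, P2 3 — total 19, matching the house size, so no adjustment is needed.

P4 1; P6 6; P1 8; P8 1; P2 3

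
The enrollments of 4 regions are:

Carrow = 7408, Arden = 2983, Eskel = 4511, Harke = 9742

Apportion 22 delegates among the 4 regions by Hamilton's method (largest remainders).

Carrow 6, Arden 3, Eskel 4, Harke 9

The standard divisor is 24644/22 ≈ 1120.182.
Standard quotas: Carrow 6.6132, Arden 2.6630, Eskel 4.0270, Harke 8.6968.
Lower quotas: Carrow 6, Arden 2, Eskel 4, Harke 8 (sum 20, leaving 2 seats).
Remainders in descending order: Harke 0.6968, Arden 0.6630, Carrow 0.6132, Eskel 0.0270.
The surplus seats go to Harke, Arden.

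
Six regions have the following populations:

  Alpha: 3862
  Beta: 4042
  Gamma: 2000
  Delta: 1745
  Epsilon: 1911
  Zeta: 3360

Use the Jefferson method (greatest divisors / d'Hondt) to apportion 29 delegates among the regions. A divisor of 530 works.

With modified divisor 530: modified quotas Alpha 7.287, Beta 7.626, Gamma 3.774, Delta 3.292, Epsilon 3.606, Zeta 6.340.
Rounding down: Alpha 7, Beta 7, Gamma 3, Delta 3, Epsilon 3, Zeta 6 (total 29).

Alpha 7, Beta 7, Gamma 3, Delta 3, Epsilon 3, Zeta 6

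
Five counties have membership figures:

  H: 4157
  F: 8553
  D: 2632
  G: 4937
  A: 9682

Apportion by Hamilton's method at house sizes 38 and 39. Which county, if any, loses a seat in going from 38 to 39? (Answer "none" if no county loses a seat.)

D

At 38 seats: H 5, F 11, D 4, G 6, A 12.
At 39 seats: H 5, F 11, D 3, G 7, A 13.
D drops from 4 to 3.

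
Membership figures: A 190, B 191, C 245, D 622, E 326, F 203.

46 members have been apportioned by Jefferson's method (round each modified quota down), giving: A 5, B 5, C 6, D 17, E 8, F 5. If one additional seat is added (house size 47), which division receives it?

E

Priority for the next seat is population ÷ (current seats + 1).
Priorities: A 31.667, B 31.833, C 35.000, D 34.556, E 36.222, F 33.833.
Highest priority: E.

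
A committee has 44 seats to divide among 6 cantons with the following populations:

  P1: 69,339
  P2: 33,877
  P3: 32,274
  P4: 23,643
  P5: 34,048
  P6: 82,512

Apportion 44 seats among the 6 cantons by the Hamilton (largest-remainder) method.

P1: 11; P2: 5; P3: 5; P4: 4; P5: 6; P6: 13

Total 275693; standard divisor 275693/44 ≈ 6265.75.
Standard quotas: P1 11.0664, P2 5.4067, P3 5.1509, P4 3.7734, P5 5.4340, P6 13.1687.
Lower quotas: P1 11, P2 5, P3 5, P4 3, P5 5, P6 13 (sum 42, leaving 2 seats).
Remainders in descending order: P4 0.7734, P5 0.4340, P2 0.4067, P6 0.1687, P3 0.1509, P1 0.0664.
Largest remainders: P4, P5 receive the extra seats.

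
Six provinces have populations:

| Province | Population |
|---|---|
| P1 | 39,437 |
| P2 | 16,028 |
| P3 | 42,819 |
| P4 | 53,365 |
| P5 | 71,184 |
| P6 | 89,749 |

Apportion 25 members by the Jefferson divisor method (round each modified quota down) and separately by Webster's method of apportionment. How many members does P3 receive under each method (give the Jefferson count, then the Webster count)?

3 and 4

Jefferson: P1 3, P2 1, P3 3, P4 4, P5 6, P6 8.
Webster: P1 3, P2 1, P3 4, P4 4, P5 6, P6 7.
P3 gets 3 under Jefferson and 4 under Webster.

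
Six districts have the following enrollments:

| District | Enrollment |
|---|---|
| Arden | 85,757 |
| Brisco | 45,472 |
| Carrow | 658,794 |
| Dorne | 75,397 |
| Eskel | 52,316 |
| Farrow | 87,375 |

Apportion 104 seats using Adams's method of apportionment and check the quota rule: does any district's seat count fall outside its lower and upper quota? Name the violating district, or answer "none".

Standard quotas: Arden 8.873, Brisco 4.705, Carrow 68.166, Dorne 7.801, Eskel 5.413, Farrow 9.041.
Adams allocation: Arden 9, Brisco 5, Carrow 67, Dorne 8, Eskel 6, Farrow 9.
Carrow has quota 68.166 (lower 68, upper 69) but receives 67 — outside the quota interval.

Carrow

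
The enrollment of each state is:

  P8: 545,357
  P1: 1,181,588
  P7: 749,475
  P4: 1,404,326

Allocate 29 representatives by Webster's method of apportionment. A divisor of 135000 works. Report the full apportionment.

P8=4; P1=9; P7=6; P4=10

With modified divisor 135000: modified quotas P8 4.040, P1 8.753, P7 5.552, P4 10.402.
Rounding to the nearest integer: P8 4, P1 9, P7 6, P4 10 (total 29).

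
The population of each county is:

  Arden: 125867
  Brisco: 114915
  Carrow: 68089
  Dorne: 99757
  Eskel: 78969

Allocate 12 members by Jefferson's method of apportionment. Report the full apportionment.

Standard divisor 487597/12 ≈ 40633.083; standard quotas: Arden 3.098, Brisco 2.828, Carrow 1.676, Dorne 2.455, Eskel 1.943.
Rounding down gives 3, 2, 1, 2, 1 = 9 seats, so the divisor must be adjusted.
With modified divisor 33600: modified quotas Arden 3.746, Brisco 3.420, Carrow 2.026, Dorne 2.969, Eskel 2.350.
Rounding down: Arden 3, Brisco 3, Carrow 2, Dorne 2, Eskel 2 (total 12).

Arden 3, Brisco 3, Carrow 2, Dorne 2, Eskel 2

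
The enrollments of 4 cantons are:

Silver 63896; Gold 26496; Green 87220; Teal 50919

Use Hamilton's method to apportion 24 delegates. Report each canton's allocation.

The standard divisor is 228531/24 ≈ 9522.125.
Standard quotas: Silver 6.7103, Gold 2.7826, Green 9.1597, Teal 5.3474.
Lower quotas: Silver 6, Gold 2, Green 9, Teal 5 (sum 22, leaving 2 seats).
Remainders in descending order: Gold 0.7826, Silver 0.7103, Teal 0.3474, Green 0.1597.
Largest remainders: Gold, Silver receive the extra seats.

Silver 7; Gold 3; Green 9; Teal 5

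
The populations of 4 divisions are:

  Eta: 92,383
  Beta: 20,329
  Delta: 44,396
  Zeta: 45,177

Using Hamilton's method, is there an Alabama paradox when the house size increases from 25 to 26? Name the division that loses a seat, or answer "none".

Beta

At 25 seats: Eta 11, Beta 3, Delta 5, Zeta 6.
At 26 seats: Eta 12, Beta 2, Delta 6, Zeta 6.
Beta drops from 3 to 2.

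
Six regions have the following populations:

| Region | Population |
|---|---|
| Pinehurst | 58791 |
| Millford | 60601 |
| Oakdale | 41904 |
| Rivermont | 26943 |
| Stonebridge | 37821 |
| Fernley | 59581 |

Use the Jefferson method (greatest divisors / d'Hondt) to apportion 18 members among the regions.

Pinehurst 4, Millford 4, Oakdale 3, Rivermont 1, Stonebridge 2, Fernley 4

Standard divisor 285641/18 ≈ 15868.944; standard quotas: Pinehurst 3.705, Millford 3.819, Oakdale 2.641, Rivermont 1.698, Stonebridge 2.383, Fernley 3.755.
Rounding down gives 3, 3, 2, 1, 2, 3 = 14 seats, so the divisor must be adjusted.
With modified divisor 13700: modified quotas Pinehurst 4.291, Millford 4.423, Oakdale 3.059, Rivermont 1.967, Stonebridge 2.761, Fernley 4.349.
Rounding down: Pinehurst 4, Millford 4, Oakdale 3, Rivermont 1, Stonebridge 2, Fernley 4 (total 18).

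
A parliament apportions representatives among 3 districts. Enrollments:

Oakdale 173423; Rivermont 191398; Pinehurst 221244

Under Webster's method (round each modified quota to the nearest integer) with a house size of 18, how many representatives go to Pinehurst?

Standard divisor 586065/18 ≈ 32559.167; standard quotas: Oakdale 5.326, Rivermont 5.878, Pinehurst 6.795.
Rounding to the nearest integer gives Oakdale 5, Rivermont 6, Pinehurst 7 — total 18, matching the house size, so no adjustment is needed.
Pinehurst receives 7.

7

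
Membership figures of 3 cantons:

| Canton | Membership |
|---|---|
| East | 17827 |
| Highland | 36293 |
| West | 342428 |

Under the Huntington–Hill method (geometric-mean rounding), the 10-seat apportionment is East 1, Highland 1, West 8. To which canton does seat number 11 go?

Priority for the next seat is population ÷ (√(s·(s+1))).
Priorities: East 12605.593, Highland 25663.026, West 40355.527.
Highest priority: West.

West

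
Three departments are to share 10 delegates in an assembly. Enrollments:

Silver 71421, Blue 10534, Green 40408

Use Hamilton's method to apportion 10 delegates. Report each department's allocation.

The standard divisor is 122363/10 ≈ 12236.3.
Standard quotas: Silver 5.8368, Blue 0.8609, Green 3.3023.
Lower quotas: Silver 5, Blue 0, Green 3 (sum 8, leaving 2 seats).
Remainders in descending order: Blue 0.8609, Silver 0.8368, Green 0.3023.
Largest remainders: Blue, Silver receive the extra seats.

Silver: 6, Blue: 1, Green: 3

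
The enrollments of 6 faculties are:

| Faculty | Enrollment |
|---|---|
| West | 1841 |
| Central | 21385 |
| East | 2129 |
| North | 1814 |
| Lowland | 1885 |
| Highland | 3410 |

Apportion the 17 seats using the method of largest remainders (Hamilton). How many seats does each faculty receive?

Standard divisor: 32464 ÷ 17 ≈ 1909.647.
Standard quotas: West 0.9641, Central 11.1984, East 1.1149, North 0.9499, Lowland 0.9871, Highland 1.7857.
Lower quotas: West 0, Central 11, East 1, North 0, Lowland 0, Highland 1 (sum 13, leaving 4 seats).
Remainders in descending order: Lowland 0.9871, West 0.9641, North 0.9499, Highland 0.7857, Central 0.1984, East 0.1149.
The surplus seats go to Lowland, West, North, Highland.

West: 1, Central: 11, East: 1, North: 1, Lowland: 1, Highland: 2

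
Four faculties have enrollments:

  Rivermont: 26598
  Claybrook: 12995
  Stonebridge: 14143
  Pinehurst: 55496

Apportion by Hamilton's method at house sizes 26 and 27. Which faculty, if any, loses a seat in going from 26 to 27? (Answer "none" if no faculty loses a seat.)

Stonebridge

At 26 seats: Rivermont 6, Claybrook 3, Stonebridge 4, Pinehurst 13.
At 27 seats: Rivermont 7, Claybrook 3, Stonebridge 3, Pinehurst 14.
Stonebridge drops from 4 to 3.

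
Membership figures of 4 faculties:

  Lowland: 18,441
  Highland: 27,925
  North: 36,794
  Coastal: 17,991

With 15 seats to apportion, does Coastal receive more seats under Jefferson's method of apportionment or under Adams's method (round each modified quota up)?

Jefferson: Lowland 3, Highland 4, North 6, Coastal 2.
Adams: Lowland 3, Highland 4, North 5, Coastal 3.
Coastal gets 2 under Jefferson and 3 under Adams.

Adams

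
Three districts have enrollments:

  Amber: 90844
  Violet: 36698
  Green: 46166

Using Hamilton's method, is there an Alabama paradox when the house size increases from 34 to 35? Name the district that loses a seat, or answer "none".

none

At 34 seats: Amber 18, Violet 7, Green 9.
At 35 seats: Amber 18, Violet 8, Green 9.
No district's allocation decreased.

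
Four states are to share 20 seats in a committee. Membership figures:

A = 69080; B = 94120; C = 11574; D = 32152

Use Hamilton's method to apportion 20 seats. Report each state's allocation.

Total 206926; standard divisor 206926/20 ≈ 10346.3.
Standard quotas: A 6.6768, B 9.0970, C 1.1187, D 3.1076.
Lower quotas: A 6, B 9, C 1, D 3 (sum 19, leaving 1 seat).
Remainders in descending order: A 0.6768, C 0.1187, D 0.1076, B 0.0970.
Largest remainder: A receives the extra seat.

A=7, B=9, C=1, D=3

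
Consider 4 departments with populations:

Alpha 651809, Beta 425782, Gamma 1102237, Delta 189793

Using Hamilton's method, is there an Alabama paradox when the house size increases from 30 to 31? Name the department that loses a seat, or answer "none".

At 30 seats: Alpha 8, Beta 5, Gamma 14, Delta 3.
At 31 seats: Alpha 9, Beta 6, Gamma 14, Delta 2.
Delta drops from 3 to 2.

Delta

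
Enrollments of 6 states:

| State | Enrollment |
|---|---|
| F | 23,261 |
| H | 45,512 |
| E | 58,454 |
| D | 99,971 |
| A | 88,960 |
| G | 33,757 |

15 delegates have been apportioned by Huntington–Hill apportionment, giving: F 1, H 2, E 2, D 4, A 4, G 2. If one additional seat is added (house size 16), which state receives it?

Priority for the next seat is population ÷ (√(s·(s+1))).
Priorities: F 16448.011, H 18580.196, E 23863.746, D 22354.195, A 19892.061, G 13781.238.
Highest priority: E.

E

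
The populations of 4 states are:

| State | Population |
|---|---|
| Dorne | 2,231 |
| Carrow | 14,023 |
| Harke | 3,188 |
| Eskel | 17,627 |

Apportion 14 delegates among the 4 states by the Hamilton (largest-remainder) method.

Dorne 1, Carrow 5, Harke 1, Eskel 7

Standard divisor: 37069 ÷ 14 ≈ 2647.786.
Standard quotas: Dorne 0.8426, Carrow 5.2961, Harke 1.2040, Eskel 6.6573.
Lower quotas: Dorne 0, Carrow 5, Harke 1, Eskel 6 (sum 12, leaving 2 seats).
Remainders in descending order: Dorne 0.8426, Eskel 0.6573, Carrow 0.2961, Harke 0.2040.
Largest remainders: Dorne, Eskel receive the extra seats.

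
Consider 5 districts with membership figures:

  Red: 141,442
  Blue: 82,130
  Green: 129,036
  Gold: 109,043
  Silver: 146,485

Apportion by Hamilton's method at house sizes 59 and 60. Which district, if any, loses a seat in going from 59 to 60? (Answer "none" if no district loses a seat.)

At 59 seats: Red 14, Blue 8, Green 12, Gold 11, Silver 14.
At 60 seats: Red 14, Blue 8, Green 13, Gold 11, Silver 14.
No district's allocation decreased.

none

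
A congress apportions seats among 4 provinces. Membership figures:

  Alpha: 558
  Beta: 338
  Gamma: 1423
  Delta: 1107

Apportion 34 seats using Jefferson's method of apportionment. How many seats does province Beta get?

Standard divisor 3426/34 ≈ 100.765; standard quotas: Alpha 5.538, Beta 3.354, Gamma 14.122, Delta 10.986.
Rounding down gives 5, 3, 14, 10 = 32 seats, so the divisor must be adjusted.
With modified divisor 94: modified quotas Alpha 5.936, Beta 3.596, Gamma 15.138, Delta 11.777.
Rounding down: Alpha 5, Beta 3, Gamma 15, Delta 11 (total 34).
Beta receives 3.

3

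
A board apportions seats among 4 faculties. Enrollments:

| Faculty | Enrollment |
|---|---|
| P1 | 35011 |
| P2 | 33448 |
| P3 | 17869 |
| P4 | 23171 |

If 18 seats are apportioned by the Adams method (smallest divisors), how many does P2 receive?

Standard divisor 109499/18 ≈ 6083.278; standard quotas: P1 5.755, P2 5.498, P3 2.937, P4 3.809.
Rounding up gives 6, 6, 3, 4 = 19 seats, so the divisor must be adjusted.
With modified divisor 6800: modified quotas P1 5.149, P2 4.919, P3 2.628, P4 3.408.
Rounding up: P1 6, P2 5, P3 3, P4 4 (total 18).
P2 receives 5.

5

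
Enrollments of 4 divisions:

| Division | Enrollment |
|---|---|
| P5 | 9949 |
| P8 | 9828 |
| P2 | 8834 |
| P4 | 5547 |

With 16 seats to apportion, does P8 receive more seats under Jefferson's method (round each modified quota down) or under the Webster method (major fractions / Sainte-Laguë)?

Jefferson: P5 5, P8 5, P2 4, P4 2.
Webster: P5 5, P8 4, P2 4, P4 3.
P8 gets 5 under Jefferson and 4 under Webster.

Jefferson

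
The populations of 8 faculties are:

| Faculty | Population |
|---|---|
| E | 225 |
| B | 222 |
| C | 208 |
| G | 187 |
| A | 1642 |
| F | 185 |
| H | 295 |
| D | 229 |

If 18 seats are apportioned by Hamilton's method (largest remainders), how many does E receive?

1

Total 3193; standard divisor 3193/18 ≈ 177.389.
Standard quotas: E 1.268, B 1.251, C 1.173, G 1.054, A 9.256, F 1.043, H 1.663, D 1.291.
Lower quotas: E 1, B 1, C 1, G 1, A 9, F 1, H 1, D 1 (sum 16, leaving 2 seats).
Remainders in descending order: H 0.663, D 0.291, E 0.268, A 0.256, B 0.251, C 0.173, G 0.054, F 0.043.
Largest remainders: H, D receive the extra seats.
E receives 1.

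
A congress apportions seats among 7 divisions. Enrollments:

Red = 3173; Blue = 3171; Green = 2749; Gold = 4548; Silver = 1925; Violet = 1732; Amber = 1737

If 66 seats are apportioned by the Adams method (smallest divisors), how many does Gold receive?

15

Standard divisor 19035/66 ≈ 288.409; standard quotas: Red 11.002, Blue 10.995, Green 9.532, Gold 15.769, Silver 6.675, Violet 6.005, Amber 6.023.
Rounding up gives 12, 11, 10, 16, 7, 7, 7 = 70 seats, so the divisor must be adjusted.
With modified divisor 304: modified quotas Red 10.438, Blue 10.431, Green 9.043, Gold 14.961, Silver 6.332, Violet 5.697, Amber 5.714.
Rounding up: Red 11, Blue 11, Green 10, Gold 15, Silver 7, Violet 6, Amber 6 (total 66).
Gold receives 15.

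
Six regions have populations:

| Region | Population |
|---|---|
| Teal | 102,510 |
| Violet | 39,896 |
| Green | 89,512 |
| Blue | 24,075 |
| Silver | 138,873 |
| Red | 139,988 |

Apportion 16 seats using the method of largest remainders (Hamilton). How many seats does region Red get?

4

Standard divisor: 534854 ÷ 16 ≈ 33428.375.
Standard quotas: Teal 3.0666, Violet 1.1935, Green 2.6777, Blue 0.7202, Silver 4.1543, Red 4.1877.
Lower quotas: Teal 3, Violet 1, Green 2, Blue 0, Silver 4, Red 4 (sum 14, leaving 2 seats).
Remainders in descending order: Blue 0.7202, Green 0.6777, Violet 0.1935, Red 0.1877, Silver 0.1543, Teal 0.0666.
The surplus seats go to Blue, Green.
Red receives 4.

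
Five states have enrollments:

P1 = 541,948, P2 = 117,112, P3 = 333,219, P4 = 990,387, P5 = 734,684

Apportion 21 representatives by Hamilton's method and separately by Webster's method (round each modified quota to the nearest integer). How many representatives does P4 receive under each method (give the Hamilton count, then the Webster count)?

Hamilton: P1 4, P2 1, P3 2, P4 8, P5 6.
Webster: P1 4, P2 1, P3 3, P4 7, P5 6.
P4 gets 8 under Hamilton and 7 under Webster.

8 and 7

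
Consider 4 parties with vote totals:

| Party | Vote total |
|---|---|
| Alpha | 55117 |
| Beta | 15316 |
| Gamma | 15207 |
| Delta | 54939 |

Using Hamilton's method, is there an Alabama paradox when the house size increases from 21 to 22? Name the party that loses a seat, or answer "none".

At 21 seats: Alpha 8, Beta 3, Gamma 2, Delta 8.
At 22 seats: Alpha 9, Beta 2, Gamma 2, Delta 9.
Beta drops from 3 to 2.

Beta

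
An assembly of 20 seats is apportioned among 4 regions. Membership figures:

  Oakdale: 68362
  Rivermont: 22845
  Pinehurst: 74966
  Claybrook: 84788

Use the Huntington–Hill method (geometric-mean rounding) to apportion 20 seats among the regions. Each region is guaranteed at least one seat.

Oakdale: 5; Rivermont: 2; Pinehurst: 6; Claybrook: 7

With divisor 12782: modified quotas Oakdale 5.348, Rivermont 1.787, Pinehurst 5.865, Claybrook 6.633.
Geometric-mean thresholds: Oakdale √(5·6)=5.477, Rivermont √(1·2)=1.414, Pinehurst √(5·6)=5.477, Claybrook √(6·7)=6.481.
Each quota rounded against its threshold gives Oakdale 5, Rivermont 2, Pinehurst 6, Claybrook 7 (total 20).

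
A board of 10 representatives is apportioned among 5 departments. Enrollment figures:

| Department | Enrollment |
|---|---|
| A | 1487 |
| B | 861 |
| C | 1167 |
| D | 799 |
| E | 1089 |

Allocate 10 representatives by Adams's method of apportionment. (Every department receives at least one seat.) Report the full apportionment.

A=2; B=2; C=2; D=2; E=2

Standard divisor 5403/10 ≈ 540.3; standard quotas: A 2.752, B 1.594, C 2.160, D 1.479, E 2.016.
Rounding up gives 3, 2, 3, 2, 3 = 13 seats, so the divisor must be adjusted.
With modified divisor 770: modified quotas A 1.931, B 1.118, C 1.516, D 1.038, E 1.414.
Rounding up: A 2, B 2, C 2, D 2, E 2 (total 10).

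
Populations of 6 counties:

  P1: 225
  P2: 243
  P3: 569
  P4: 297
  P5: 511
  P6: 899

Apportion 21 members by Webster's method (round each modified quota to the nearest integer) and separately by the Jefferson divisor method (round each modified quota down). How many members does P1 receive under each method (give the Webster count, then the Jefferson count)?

2 and 1

Webster: P1 2, P2 2, P3 4, P4 2, P5 4, P6 7.
Jefferson: P1 1, P2 2, P3 5, P4 2, P5 4, P6 7.
P1 gets 2 under Webster and 1 under Jefferson.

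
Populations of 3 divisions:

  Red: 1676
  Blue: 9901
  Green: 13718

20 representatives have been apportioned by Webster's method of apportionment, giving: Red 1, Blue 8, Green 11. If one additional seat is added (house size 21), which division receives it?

Priority for the next seat is population ÷ (current seats + 0.5).
Priorities: Red 1117.333, Blue 1164.824, Green 1192.870.
Highest priority: Green.

Green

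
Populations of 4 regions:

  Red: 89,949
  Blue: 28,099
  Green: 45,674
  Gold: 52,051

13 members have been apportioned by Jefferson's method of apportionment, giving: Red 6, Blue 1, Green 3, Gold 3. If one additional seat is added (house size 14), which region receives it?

Blue

Priority for the next seat is population ÷ (current seats + 1).
Priorities: Red 12849.857, Blue 14049.500, Green 11418.500, Gold 13012.750.
Highest priority: Blue.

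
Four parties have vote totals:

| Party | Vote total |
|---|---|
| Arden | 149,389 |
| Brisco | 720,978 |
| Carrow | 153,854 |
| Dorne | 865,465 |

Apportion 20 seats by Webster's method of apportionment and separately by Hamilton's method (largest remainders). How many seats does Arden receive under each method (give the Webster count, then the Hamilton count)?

2 and 1

Webster: Arden 2, Brisco 7, Carrow 2, Dorne 9.
Hamilton: Arden 1, Brisco 8, Carrow 2, Dorne 9.
Arden gets 2 under Webster and 1 under Hamilton.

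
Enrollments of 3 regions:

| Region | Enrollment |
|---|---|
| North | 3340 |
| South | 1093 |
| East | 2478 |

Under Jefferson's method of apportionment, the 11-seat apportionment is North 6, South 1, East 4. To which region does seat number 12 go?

Priority for the next seat is population ÷ (current seats + 1).
Priorities: North 477.143, South 546.500, East 495.600.
Highest priority: South.

South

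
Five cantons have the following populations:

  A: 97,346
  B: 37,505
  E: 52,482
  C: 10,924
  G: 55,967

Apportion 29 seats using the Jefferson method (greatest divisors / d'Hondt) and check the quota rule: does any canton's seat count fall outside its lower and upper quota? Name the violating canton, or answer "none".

none

Standard quotas: A 11.105, B 4.278, E 5.987, C 1.246, G 6.384.
Jefferson allocation: A 12, B 4, E 6, C 1, G 6.
Every allocation lies between the lower and upper quota.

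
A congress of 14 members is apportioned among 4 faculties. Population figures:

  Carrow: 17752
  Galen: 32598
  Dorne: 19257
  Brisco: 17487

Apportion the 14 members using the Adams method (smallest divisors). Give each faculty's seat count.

Standard divisor 87094/14 ≈ 6221; standard quotas: Carrow 2.854, Galen 5.240, Dorne 3.095, Brisco 2.811.
Rounding up gives 3, 6, 4, 3 = 16 seats, so the divisor must be adjusted.
With modified divisor 7300: modified quotas Carrow 2.432, Galen 4.465, Dorne 2.638, Brisco 2.395.
Rounding up: Carrow 3, Galen 5, Dorne 3, Brisco 3 (total 14).

Carrow: 3, Galen: 5, Dorne: 3, Brisco: 3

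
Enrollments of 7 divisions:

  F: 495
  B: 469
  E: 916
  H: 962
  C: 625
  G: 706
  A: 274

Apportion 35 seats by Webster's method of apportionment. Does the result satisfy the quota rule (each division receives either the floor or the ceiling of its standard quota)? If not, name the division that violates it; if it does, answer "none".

none

Standard quotas: F 3.896, B 3.691, E 7.209, H 7.571, C 4.919, G 5.557, A 2.157.
Webster allocation: F 4, B 4, E 7, H 7, C 5, G 6, A 2.
Every allocation lies between the lower and upper quota.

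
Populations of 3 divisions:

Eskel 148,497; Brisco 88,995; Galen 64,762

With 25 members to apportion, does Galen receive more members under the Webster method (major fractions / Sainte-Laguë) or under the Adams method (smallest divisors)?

Adams

Webster: Eskel 13, Brisco 7, Galen 5.
Adams: Eskel 12, Brisco 7, Galen 6.
Galen gets 5 under Webster and 6 under Adams.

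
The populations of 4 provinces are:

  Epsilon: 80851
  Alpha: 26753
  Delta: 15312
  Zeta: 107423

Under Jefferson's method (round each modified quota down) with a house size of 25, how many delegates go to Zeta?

Standard divisor 230339/25 ≈ 9213.56; standard quotas: Epsilon 8.775, Alpha 2.904, Delta 1.662, Zeta 11.659.
Rounding down gives 8, 2, 1, 11 = 22 seats, so the divisor must be adjusted.
With modified divisor 8600: modified quotas Epsilon 9.401, Alpha 3.111, Delta 1.780, Zeta 12.491.
Rounding down: Epsilon 9, Alpha 3, Delta 1, Zeta 12 (total 25).
Zeta receives 12.

12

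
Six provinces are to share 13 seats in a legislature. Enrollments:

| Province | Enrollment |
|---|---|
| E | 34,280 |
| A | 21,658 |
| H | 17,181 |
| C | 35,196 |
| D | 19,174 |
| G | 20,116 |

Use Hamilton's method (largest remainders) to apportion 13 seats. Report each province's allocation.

E: 3, A: 2, H: 1, C: 3, D: 2, G: 2

The standard divisor is 147605/13 ≈ 11354.231.
Standard quotas: E 3.0191, A 1.9075, H 1.5132, C 3.0998, D 1.6887, G 1.7717.
Lower quotas: E 3, A 1, H 1, C 3, D 1, G 1 (sum 10, leaving 3 seats).
Remainders in descending order: A 0.9075, G 0.7717, D 0.6887, H 0.5132, C 0.0998, E 0.0191.
Largest remainders: A, G, D receive the extra seats.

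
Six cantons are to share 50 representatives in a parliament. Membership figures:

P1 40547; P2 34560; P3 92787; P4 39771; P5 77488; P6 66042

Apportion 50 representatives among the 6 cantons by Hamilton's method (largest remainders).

Standard divisor: 351195 ÷ 50 ≈ 7023.9.
Standard quotas: P1 5.7727, P2 4.9203, P3 13.2102, P4 5.6622, P5 11.0320, P6 9.4025.
Lower quotas: P1 5, P2 4, P3 13, P4 5, P5 11, P6 9 (sum 47, leaving 3 seats).
Remainders in descending order: P2 0.9203, P1 0.7727, P4 0.6622, P6 0.4025, P3 0.2102, P5 0.0320.
Largest remainders: P2, P1, P4 receive the extra seats.

P1=6, P2=5, P3=13, P4=6, P5=11, P6=9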